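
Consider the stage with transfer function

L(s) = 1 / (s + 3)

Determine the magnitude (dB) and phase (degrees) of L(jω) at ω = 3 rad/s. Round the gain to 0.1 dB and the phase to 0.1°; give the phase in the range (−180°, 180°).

At s = jω = j3:
pole (s+3): 3 + j3 → |·| = √(3²+3²) = √18 ≈ 4.2426, ∠ = arctan(3/3) ≈ 45.00°
|L| = 1 / 4.2426 ≈ 0.2357
Gain = 20 log₁₀(0.2357) ≈ -12.55 dB
∠L = 0.00° − 45.00° = -45.00°

-12.6 dB, -45.0°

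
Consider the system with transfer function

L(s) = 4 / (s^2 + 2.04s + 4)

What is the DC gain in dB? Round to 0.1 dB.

L(0) = 4 / 4 = 1
20 log₁₀(1) ≈ 0.00 dB

0.0 dB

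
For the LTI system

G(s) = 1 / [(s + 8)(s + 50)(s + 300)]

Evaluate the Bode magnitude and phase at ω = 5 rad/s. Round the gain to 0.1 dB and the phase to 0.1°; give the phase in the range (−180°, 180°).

At s = jω = j5:
pole (s+8): 8 + j5 → |·| = √(8²+5²) = √89 ≈ 9.434, ∠ = arctan(5/8) ≈ 32.01°
pole (s+50): 50 + j5 → |·| = √(50²+5²) = √2525 ≈ 50.249, ∠ = arctan(5/50) ≈ 5.71°
pole (s+300): 300 + j5 → |·| = √(300²+5²) = √90025 ≈ 300.04, ∠ = arctan(5/300) ≈ 0.95°
|G| = 1 / 1.4223e+05 ≈ 7.0309e-06
Gain = 20 log₁₀(7.0309e-06) ≈ -103.06 dB
∠G = 0.00° − 38.67° = -38.67°

-103.1 dB, -38.7°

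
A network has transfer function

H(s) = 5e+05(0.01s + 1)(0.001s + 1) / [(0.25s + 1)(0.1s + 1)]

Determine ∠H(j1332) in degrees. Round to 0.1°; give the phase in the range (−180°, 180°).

-40.6°

At ω = 1332 rad/s:
zero (1 + j1332·0.01) = 1 + j13.32 → |·| ≈ 13.357, ∠ ≈ 85.71°
zero (1 + j1332·0.001) = 1 + j1.332 → |·| ≈ 1.6656, ∠ ≈ 53.10°
pole (1 + j1332·0.25) = 1 + j333 → |·| ≈ 333, ∠ ≈ 89.83°
pole (1 + j1332·0.1) = 1 + j133.2 → |·| ≈ 133.2, ∠ ≈ 89.57°
∠H = (85.71° + 53.10°) − (89.83° + 89.57°) = -40.59°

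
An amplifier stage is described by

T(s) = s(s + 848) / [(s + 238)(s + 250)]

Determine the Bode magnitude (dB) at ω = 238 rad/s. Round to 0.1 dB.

At s = jω = j238:
zero (s+848): 848 + j238 → |·| = √(848²+238²) = √775748 ≈ 880.77, ∠ = arctan(238/848) ≈ 15.68°
zero at origin: s = j238 → |·| = 238, ∠ = 90.00°
pole (s+238): 238 + j238 → |·| = √(238²+238²) = √113288 ≈ 336.58, ∠ = arctan(238/238) ≈ 45.00°
pole (s+250): 250 + j238 → |·| = √(250²+238²) = √119144 ≈ 345.17, ∠ = arctan(238/250) ≈ 43.59°
|T| = 1 · 2.0962e+05 / 1.1618e+05 ≈ 1.8043
Gain = 20 log₁₀(1.8043) ≈ 5.13 dB

5.1 dB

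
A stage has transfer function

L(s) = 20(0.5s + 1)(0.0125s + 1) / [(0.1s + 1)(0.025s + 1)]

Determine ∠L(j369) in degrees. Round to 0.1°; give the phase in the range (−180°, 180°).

At ω = 369 rad/s:
zero (1 + j369·0.5) = 1 + j184.5 → |·| ≈ 184.5, ∠ ≈ 89.69°
zero (1 + j369·0.0125) = 1 + j4.6125 → |·| ≈ 4.7197, ∠ ≈ 77.77°
pole (1 + j369·0.1) = 1 + j36.9 → |·| ≈ 36.914, ∠ ≈ 88.45°
pole (1 + j369·0.025) = 1 + j9.225 → |·| ≈ 9.279, ∠ ≈ 83.81°
∠L = (89.69° + 77.77°) − (88.45° + 83.81°) = -4.80°

-4.8°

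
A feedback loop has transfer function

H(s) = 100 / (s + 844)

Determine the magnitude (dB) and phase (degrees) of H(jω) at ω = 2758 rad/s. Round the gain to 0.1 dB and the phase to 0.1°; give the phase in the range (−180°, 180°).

-29.2 dB, -73.0°

At s = jω = j2758:
pole (s+844): 844 + j2758 → |·| = √(844²+2758²) = √8318900 ≈ 2884.3, ∠ = arctan(2758/844) ≈ 72.98°
|H| = 100 / 2884.3 ≈ 0.03467
Gain = 20 log₁₀(0.03467) ≈ -29.20 dB
∠H = 0.00° − 72.98° = -72.98°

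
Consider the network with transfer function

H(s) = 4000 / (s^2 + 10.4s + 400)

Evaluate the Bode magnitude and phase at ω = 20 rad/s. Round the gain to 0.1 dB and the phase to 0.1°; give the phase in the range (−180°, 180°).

At s = jω = j20:
quadratic: (j20)² + 10.4·j20 + 400 = 0 + j208 → |·| ≈ 208, ∠ ≈ 90.00°
|H| = 4000 / 208 ≈ 19.231
Gain = 20 log₁₀(19.231) ≈ 25.68 dB
∠H = 0.00° − 90.00° = -90.00°

25.7 dB, -90.0°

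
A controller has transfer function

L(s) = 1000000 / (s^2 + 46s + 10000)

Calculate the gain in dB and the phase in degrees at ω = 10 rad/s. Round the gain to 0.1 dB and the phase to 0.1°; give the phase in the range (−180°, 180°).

40.1 dB, -2.7°

At s = jω = j10:
quadratic: (j10)² + 46·j10 + 10000 = 9900 + j460 → |·| ≈ 9910.7, ∠ ≈ 2.66°
|L| = 1000000 / 9910.7 ≈ 100.9
Gain = 20 log₁₀(100.9) ≈ 40.08 dB
∠L = 0.00° − 2.66° = -2.66°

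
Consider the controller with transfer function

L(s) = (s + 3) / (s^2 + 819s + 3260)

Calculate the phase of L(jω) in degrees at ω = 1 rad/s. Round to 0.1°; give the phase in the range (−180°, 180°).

4.3°

Substitute s = j1:
Numerator: (j1) + 3 = 3 + j1
Denominator: (j1)^2 + 819(j1) + 3260 = 3259 + j819
|N| = √(3² + 1²) ≈ 3.1623, ∠N ≈ 18.43°
|D| = √(3259² + 819²) ≈ 3360.3, ∠D ≈ 14.11°
∠L = 18.43° − 14.11° = 4.32°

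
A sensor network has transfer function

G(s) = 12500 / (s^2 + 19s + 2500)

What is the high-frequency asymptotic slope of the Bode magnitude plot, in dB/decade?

Each pole contributes −20 dB/decade at high frequency; each zero contributes +20 dB/decade.
Net: 0 zero(s) − 2 pole(s) → -40 dB/decade.

-40 dB/decade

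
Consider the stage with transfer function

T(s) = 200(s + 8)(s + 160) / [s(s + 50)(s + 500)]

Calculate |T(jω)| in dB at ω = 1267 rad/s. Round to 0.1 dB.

At s = jω = j1267:
zero (s+8): 8 + j1267 → |·| = √(8²+1267²) = √1605353 ≈ 1267, ∠ = arctan(1267/8) ≈ 89.64°
zero (s+160): 160 + j1267 → |·| = √(160²+1267²) = √1630889 ≈ 1277.1, ∠ = arctan(1267/160) ≈ 82.80°
pole (s+50): 50 + j1267 → |·| = √(50²+1267²) = √1607789 ≈ 1268, ∠ = arctan(1267/50) ≈ 87.74°
pole (s+500): 500 + j1267 → |·| = √(500²+1267²) = √1855289 ≈ 1362.1, ∠ = arctan(1267/500) ≈ 68.46°
pole at origin: |s| = 1267, ∠ = 90.00° (in denominator)
|T| = 200 · 1.6181e+06 / 2.1883e+09 ≈ 0.14789
Gain = 20 log₁₀(0.14789) ≈ -16.60 dB

-16.6 dB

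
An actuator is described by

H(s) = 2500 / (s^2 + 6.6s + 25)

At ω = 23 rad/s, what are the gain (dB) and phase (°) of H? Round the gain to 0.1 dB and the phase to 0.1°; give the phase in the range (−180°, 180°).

At s = jω = j23:
quadratic: (j23)² + 6.6·j23 + 25 = -504 + j151.8 → |·| ≈ 526.36, ∠ ≈ 163.24°
|H| = 2500 / 526.36 ≈ 4.7496
Gain = 20 log₁₀(4.7496) ≈ 13.53 dB
∠H = 0.00° − 163.24° = -163.24°

13.5 dB, -163.2°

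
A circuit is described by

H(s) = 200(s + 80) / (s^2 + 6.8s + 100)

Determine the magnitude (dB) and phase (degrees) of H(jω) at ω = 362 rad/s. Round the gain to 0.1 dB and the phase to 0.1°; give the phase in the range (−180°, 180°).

At s = jω = j362:
zero (s+80): 80 + j362 → |·| = √(80²+362²) = √137444 ≈ 370.73, ∠ = arctan(362/80) ≈ 77.54°
quadratic: (j362)² + 6.8·j362 + 100 = -130944 + j2461.6 → |·| ≈ 1.3097e+05, ∠ ≈ 178.92°
|H| = 200 · 370.73 / 1.3097e+05 ≈ 0.56613
Gain = 20 log₁₀(0.56613) ≈ -4.94 dB
∠H = 77.54° − 178.92° = -101.38°

-4.9 dB, -101.4°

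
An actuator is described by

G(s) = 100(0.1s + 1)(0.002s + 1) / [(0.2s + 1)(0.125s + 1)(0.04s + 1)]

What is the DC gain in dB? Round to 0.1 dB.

G(0) = 100 · 1 / 1 = 100
20 log₁₀(100) ≈ 40.00 dB

40.0 dB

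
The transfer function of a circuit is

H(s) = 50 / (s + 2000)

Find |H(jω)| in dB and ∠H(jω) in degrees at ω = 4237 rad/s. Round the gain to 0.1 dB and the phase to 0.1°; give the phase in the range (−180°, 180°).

At s = jω = j4237:
pole (s+2000): 2000 + j4237 → |·| = √(2000²+4237²) = √21952169 ≈ 4685.3, ∠ = arctan(4237/2000) ≈ 64.73°
|H| = 50 / 4685.3 ≈ 0.010672
Gain = 20 log₁₀(0.010672) ≈ -39.44 dB
∠H = 0.00° − 64.73° = -64.73°

-39.4 dB, -64.7°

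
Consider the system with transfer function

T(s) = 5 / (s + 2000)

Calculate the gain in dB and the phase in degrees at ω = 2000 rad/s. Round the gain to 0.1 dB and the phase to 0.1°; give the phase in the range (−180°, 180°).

-55.1 dB, -45.0°

Substitute s = j2000:
Numerator: 5 = 5 + j0
Denominator: (j2000) + 2000 = 2000 + j2000
|N| = √(5² + 0²) ≈ 5, ∠N ≈ 0.00°
|D| = √(2000² + 2000²) ≈ 2828.4, ∠D ≈ 45.00°
|T| = 5 / 2828.4 ≈ 0.0017678
Gain = 20 log₁₀(0.0017678) ≈ -55.05 dB
∠T = 0.00° − 45.00° = -45.00°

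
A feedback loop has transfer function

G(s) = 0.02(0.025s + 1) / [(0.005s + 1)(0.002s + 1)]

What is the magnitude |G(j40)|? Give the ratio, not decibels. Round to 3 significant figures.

0.0276

At ω = 40 rad/s:
zero (1 + j40·0.025) = 1 + j1 → |·| ≈ 1.4142, ∠ ≈ 45.00°
pole (1 + j40·0.005) = 1 + j0.2 → |·| ≈ 1.0198, ∠ ≈ 11.31°
pole (1 + j40·0.002) = 1 + j0.08 → |·| ≈ 1.0032, ∠ ≈ 4.57°
|G| = 0.02 · 1.4142 / (1.0198 · 1.0032) ≈ 0.027646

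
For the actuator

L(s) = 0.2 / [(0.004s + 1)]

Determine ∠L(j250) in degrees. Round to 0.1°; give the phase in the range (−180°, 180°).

-45.0°

At ω = 250 rad/s:
pole (1 + j250·0.004) = 1 + j1 → |·| ≈ 1.4142, ∠ ≈ 45.00°
∠L = (0°) − (45.00°) = -45.00°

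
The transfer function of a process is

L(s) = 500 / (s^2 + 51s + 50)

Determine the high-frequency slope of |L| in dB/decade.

-40 dB/decade

Each pole contributes −20 dB/decade at high frequency; each zero contributes +20 dB/decade.
Net: 0 zero(s) − 2 pole(s) → -40 dB/decade.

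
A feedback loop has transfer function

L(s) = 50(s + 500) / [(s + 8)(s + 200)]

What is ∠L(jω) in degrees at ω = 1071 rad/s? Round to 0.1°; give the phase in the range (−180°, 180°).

-104.0°

At s = jω = j1071:
zero (s+500): 500 + j1071 → |·| = √(500²+1071²) = √1397041 ≈ 1182, ∠ = arctan(1071/500) ≈ 64.97°
pole (s+8): 8 + j1071 → |·| = √(8²+1071²) = √1147105 ≈ 1071, ∠ = arctan(1071/8) ≈ 89.57°
pole (s+200): 200 + j1071 → |·| = √(200²+1071²) = √1187041 ≈ 1089.5, ∠ = arctan(1071/200) ≈ 79.42°
∠L = 64.97° − 168.99° = -104.02°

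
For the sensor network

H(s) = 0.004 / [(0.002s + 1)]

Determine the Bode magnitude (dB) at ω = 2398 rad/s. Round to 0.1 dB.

-61.8 dB

At ω = 2398 rad/s:
pole (1 + j2398·0.002) = 1 + j4.796 → |·| ≈ 4.8991, ∠ ≈ 78.22°
|H| = 0.004 · 1 / (4.8991) ≈ 0.00081648
Gain = 20 log₁₀(0.00081648) ≈ -61.76 dB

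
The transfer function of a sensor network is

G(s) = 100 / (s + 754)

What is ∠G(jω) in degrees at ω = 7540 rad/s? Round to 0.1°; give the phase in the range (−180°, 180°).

-84.3°

Substitute s = j7540:
Numerator: 100 = 100 + j0
Denominator: (j7540) + 754 = 754 + j7540
|N| = √(100² + 0²) ≈ 100, ∠N ≈ 0.00°
|D| = √(754² + 7540²) ≈ 7577.6, ∠D ≈ 84.29°
∠G = 0.00° − 84.29° = -84.29°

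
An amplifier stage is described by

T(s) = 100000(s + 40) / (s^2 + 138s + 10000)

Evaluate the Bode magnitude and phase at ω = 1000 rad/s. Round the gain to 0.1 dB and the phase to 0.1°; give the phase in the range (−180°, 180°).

40.0 dB, -84.4°

At s = jω = j1000:
zero (s+40): 40 + j1000 → |·| = √(40²+1000²) = √1001600 ≈ 1000.8, ∠ = arctan(1000/40) ≈ 87.71°
quadratic: (j1000)² + 138·j1000 + 10000 = -990000 + j138000 → |·| ≈ 9.9957e+05, ∠ ≈ 172.06°
|T| = 100000 · 1000.8 / 9.9957e+05 ≈ 100.12
Gain = 20 log₁₀(100.12) ≈ 40.01 dB
∠T = 87.71° − 172.06° = -84.35°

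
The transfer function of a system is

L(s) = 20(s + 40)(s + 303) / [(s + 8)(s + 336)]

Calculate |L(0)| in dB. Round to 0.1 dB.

L(0) = 20·40·303 / (8·336) ≈ 90.179
20 log₁₀(90.179) ≈ 39.10 dB

39.1 dB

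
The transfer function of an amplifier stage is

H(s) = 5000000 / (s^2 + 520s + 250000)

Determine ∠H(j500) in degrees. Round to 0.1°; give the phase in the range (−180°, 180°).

At s = jω = j500:
quadratic: (j500)² + 520·j500 + 250000 = 0 + j260000 → |·| ≈ 2.6e+05, ∠ ≈ 90.00°
∠H = 0.00° − 90.00° = -90.00°

-90.0°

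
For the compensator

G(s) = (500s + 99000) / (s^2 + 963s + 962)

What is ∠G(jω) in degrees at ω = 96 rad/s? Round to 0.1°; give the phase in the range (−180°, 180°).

Substitute s = j96:
Numerator: 500(j96) + 99000 = 99000 + j48000
Denominator: (j96)^2 + 963(j96) + 962 = -8254 + j92448
|N| = √(99000² + 48000²) ≈ 1.1002e+05, ∠N ≈ 25.87°
|D| = √(8254² + 92448²) ≈ 92816, ∠D ≈ 95.10°
∠G = 25.87° − 95.10° = -69.23°

-69.2°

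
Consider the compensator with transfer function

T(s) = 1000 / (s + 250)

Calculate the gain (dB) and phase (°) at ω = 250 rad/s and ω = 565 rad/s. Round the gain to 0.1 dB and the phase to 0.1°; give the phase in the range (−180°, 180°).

ω = 250: 9.0 dB, -45.0°; ω = 565: 4.2 dB, -66.1°

At s = jω = j250:
pole (s+250): 250 + j250 → |·| = √(250²+250²) = √125000 ≈ 353.55, ∠ = arctan(250/250) ≈ 45.00°
|T| = 1000 / 353.55 ≈ 2.8285
Gain = 20 log₁₀(2.8285) ≈ 9.03 dB
∠T = 0.00° − 45.00° = -45.00°

At s = jω = j565:
pole (s+250): 250 + j565 → |·| = √(250²+565²) = √381725 ≈ 617.84, ∠ = arctan(565/250) ≈ 66.13°
|T| = 1000 / 617.84 ≈ 1.6185
Gain = 20 log₁₀(1.6185) ≈ 4.18 dB
∠T = 0.00° − 66.13° = -66.13°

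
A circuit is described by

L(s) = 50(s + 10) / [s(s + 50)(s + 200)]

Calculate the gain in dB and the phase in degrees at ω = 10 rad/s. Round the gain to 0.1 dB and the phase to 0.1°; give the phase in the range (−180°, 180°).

At s = jω = j10:
zero (s+10): 10 + j10 → |·| = √(10²+10²) = √200 ≈ 14.142, ∠ = arctan(10/10) ≈ 45.00°
pole (s+50): 50 + j10 → |·| = √(50²+10²) = √2600 ≈ 50.99, ∠ = arctan(10/50) ≈ 11.31°
pole (s+200): 200 + j10 → |·| = √(200²+10²) = √40100 ≈ 200.25, ∠ = arctan(10/200) ≈ 2.86°
pole at origin: |s| = 10, ∠ = 90.00° (in denominator)
|L| = 50 · 14.142 / 1.0211e+05 ≈ 0.0069249
Gain = 20 log₁₀(0.0069249) ≈ -43.19 dB
∠L = 45.00° − 104.17° = -59.17°

-43.2 dB, -59.2°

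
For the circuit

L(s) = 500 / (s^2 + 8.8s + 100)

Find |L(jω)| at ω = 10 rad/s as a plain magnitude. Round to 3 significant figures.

5.68

At s = jω = j10:
quadratic: (j10)² + 8.8·j10 + 100 = 0 + j88 → |·| ≈ 88, ∠ ≈ 90.00°
|L| = 500 / 88 ≈ 5.6818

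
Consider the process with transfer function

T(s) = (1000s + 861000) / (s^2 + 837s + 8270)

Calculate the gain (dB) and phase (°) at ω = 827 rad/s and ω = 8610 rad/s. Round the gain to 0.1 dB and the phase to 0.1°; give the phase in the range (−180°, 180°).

ω = 827: 1.8 dB, -90.5°; ω = 8610: -18.7 dB, -90.2°

Substitute s = j827:
Numerator: 1000(j827) + 861000 = 861000 + j827000
Denominator: (j827)^2 + 837(j827) + 8270 = -675659 + j692199
|N| = √(861000² + 827000²) ≈ 1.1938e+06, ∠N ≈ 43.85°
|D| = √(675659² + 692199²) ≈ 9.6729e+05, ∠D ≈ 134.31°
|T| = 1.1938e+06 / 9.6729e+05 ≈ 1.2342
Gain = 20 log₁₀(1.2342) ≈ 1.83 dB
∠T = 43.85° − 134.31° = -90.46°

Substitute s = j8610:
Numerator: 1000(j8610) + 861000 = 861000 + j8610000
Denominator: (j8610)^2 + 837(j8610) + 8270 = -74123830 + j7206570
|N| = √(861000² + 8610000²) ≈ 8.6529e+06, ∠N ≈ 84.29°
|D| = √(74123830² + 7206570²) ≈ 7.4473e+07, ∠D ≈ 174.45°
|T| = 8.6529e+06 / 7.4473e+07 ≈ 0.11619
Gain = 20 log₁₀(0.11619) ≈ -18.70 dB
∠T = 84.29° − 174.45° = -90.16°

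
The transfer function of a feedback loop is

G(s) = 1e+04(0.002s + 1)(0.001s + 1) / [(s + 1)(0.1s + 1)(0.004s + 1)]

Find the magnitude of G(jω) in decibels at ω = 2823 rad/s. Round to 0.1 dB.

-34.4 dB

At ω = 2823 rad/s:
zero (1 + j2823·0.002) = 1 + j5.646 → |·| ≈ 5.7339, ∠ ≈ 79.96°
zero (1 + j2823·0.001) = 1 + j2.823 → |·| ≈ 2.9949, ∠ ≈ 70.49°
pole (1 + j2823·1) = 1 + j2823 → |·| ≈ 2823, ∠ ≈ 89.98°
pole (1 + j2823·0.1) = 1 + j282.3 → |·| ≈ 282.3, ∠ ≈ 89.80°
pole (1 + j2823·0.004) = 1 + j11.292 → |·| ≈ 11.336, ∠ ≈ 84.94°
|G| = 1e+04 · 5.7339 · 2.9949 / (2823 · 282.3 · 11.336) ≈ 0.019009
Gain = 20 log₁₀(0.019009) ≈ -34.42 dB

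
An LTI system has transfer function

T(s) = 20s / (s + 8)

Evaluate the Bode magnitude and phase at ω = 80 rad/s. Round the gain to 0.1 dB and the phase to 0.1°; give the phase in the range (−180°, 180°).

26.0 dB, 5.7°

At s = jω = j80:
zero at origin: s = j80 → |·| = 80, ∠ = 90.00°
pole (s+8): 8 + j80 → |·| = √(8²+80²) = √6464 ≈ 80.399, ∠ = arctan(80/8) ≈ 84.29°
|T| = 20 · 80 / 80.399 ≈ 19.901
Gain = 20 log₁₀(19.901) ≈ 25.98 dB
∠T = 90.00° − 84.29° = 5.71°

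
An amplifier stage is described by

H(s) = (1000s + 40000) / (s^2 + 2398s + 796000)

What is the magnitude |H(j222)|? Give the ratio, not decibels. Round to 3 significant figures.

Substitute s = j222:
Numerator: 1000(j222) + 40000 = 40000 + j222000
Denominator: (j222)^2 + 2398(j222) + 796000 = 746716 + j532356
|N| = √(40000² + 222000²) ≈ 2.2557e+05, ∠N ≈ 79.79°
|D| = √(746716² + 532356²) ≈ 9.1705e+05, ∠D ≈ 35.49°
|H| = 2.2557e+05 / 9.1705e+05 ≈ 0.24597

0.246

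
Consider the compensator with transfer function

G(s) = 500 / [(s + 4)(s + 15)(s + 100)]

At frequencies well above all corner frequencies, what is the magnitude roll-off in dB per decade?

-60 dB/decade

Each pole contributes −20 dB/decade at high frequency; each zero contributes +20 dB/decade.
Net: 0 zero(s) − 3 pole(s) → -60 dB/decade.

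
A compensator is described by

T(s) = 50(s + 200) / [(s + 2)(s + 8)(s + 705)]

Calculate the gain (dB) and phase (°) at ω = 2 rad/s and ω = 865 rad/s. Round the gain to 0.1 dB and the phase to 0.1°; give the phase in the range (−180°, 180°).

At s = jω = j2:
zero (s+200): 200 + j2 → |·| = √(200²+2²) = √40004 ≈ 200.01, ∠ = arctan(2/200) ≈ 0.57°
pole (s+2): 2 + j2 → |·| = √(2²+2²) = √8 ≈ 2.8284, ∠ = arctan(2/2) ≈ 45.00°
pole (s+8): 8 + j2 → |·| = √(8²+2²) = √68 ≈ 8.2462, ∠ = arctan(2/8) ≈ 14.04°
pole (s+705): 705 + j2 → |·| = √(705²+2²) = √497029 ≈ 705, ∠ = arctan(2/705) ≈ 0.16°
|T| = 50 · 200.01 / 16443 ≈ 0.60819
Gain = 20 log₁₀(0.60819) ≈ -4.32 dB
∠T = 0.57° − 59.20° = -58.63°

At s = jω = j865:
zero (s+200): 200 + j865 → |·| = √(200²+865²) = √788225 ≈ 887.82, ∠ = arctan(865/200) ≈ 76.98°
pole (s+2): 2 + j865 → |·| = √(2²+865²) = √748229 ≈ 865, ∠ = arctan(865/2) ≈ 89.87°
pole (s+8): 8 + j865 → |·| = √(8²+865²) = √748289 ≈ 865.04, ∠ = arctan(865/8) ≈ 89.47°
pole (s+705): 705 + j865 → |·| = √(705²+865²) = √1245250 ≈ 1115.9, ∠ = arctan(865/705) ≈ 50.82°
|T| = 50 · 887.82 / 8.3498e+08 ≈ 5.3164e-05
Gain = 20 log₁₀(5.3164e-05) ≈ -85.49 dB
∠T = 76.98° − 230.16° = -153.18°

ω = 2: -4.3 dB, -58.6°; ω = 865: -85.5 dB, -153.2°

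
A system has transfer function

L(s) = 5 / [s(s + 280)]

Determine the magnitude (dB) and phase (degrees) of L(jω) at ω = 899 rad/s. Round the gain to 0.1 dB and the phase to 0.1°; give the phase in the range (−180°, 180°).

At s = jω = j899:
pole (s+280): 280 + j899 → |·| = √(280²+899²) = √886601 ≈ 941.59, ∠ = arctan(899/280) ≈ 72.70°
pole at origin: |s| = 899, ∠ = 90.00° (in denominator)
|L| = 5 / 8.4649e+05 ≈ 5.9067e-06
Gain = 20 log₁₀(5.9067e-06) ≈ -104.57 dB
∠L = 0.00° − 162.70° = -162.70°

-104.6 dB, -162.7°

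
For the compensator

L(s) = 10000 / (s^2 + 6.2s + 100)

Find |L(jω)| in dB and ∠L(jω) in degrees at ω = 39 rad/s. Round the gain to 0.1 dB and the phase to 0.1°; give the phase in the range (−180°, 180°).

16.8 dB, -170.3°

At s = jω = j39:
quadratic: (j39)² + 6.2·j39 + 100 = -1421 + j241.8 → |·| ≈ 1441.4, ∠ ≈ 170.34°
|L| = 10000 / 1441.4 ≈ 6.9377
Gain = 20 log₁₀(6.9377) ≈ 16.82 dB
∠L = 0.00° − 170.34° = -170.34°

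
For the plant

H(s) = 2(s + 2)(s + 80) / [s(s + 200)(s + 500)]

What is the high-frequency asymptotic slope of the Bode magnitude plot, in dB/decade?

-20 dB/decade

Each pole contributes −20 dB/decade at high frequency; each zero contributes +20 dB/decade.
Net: 2 zero(s) − 3 pole(s) → -20 dB/decade.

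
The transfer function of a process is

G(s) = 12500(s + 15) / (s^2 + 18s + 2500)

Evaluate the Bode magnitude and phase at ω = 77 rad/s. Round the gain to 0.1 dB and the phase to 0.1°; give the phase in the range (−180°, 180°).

48.5 dB, -79.0°

At s = jω = j77:
zero (s+15): 15 + j77 → |·| = √(15²+77²) = √6154 ≈ 78.447, ∠ = arctan(77/15) ≈ 78.98°
quadratic: (j77)² + 18·j77 + 2500 = -3429 + j1386 → |·| ≈ 3698.5, ∠ ≈ 157.99°
|G| = 12500 · 78.447 / 3698.5 ≈ 265.13
Gain = 20 log₁₀(265.13) ≈ 48.47 dB
∠G = 78.98° − 157.99° = -79.01°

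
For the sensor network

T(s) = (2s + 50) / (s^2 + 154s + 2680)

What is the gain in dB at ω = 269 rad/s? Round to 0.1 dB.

Substitute s = j269:
Numerator: 2(j269) + 50 = 50 + j538
Denominator: (j269)^2 + 154(j269) + 2680 = -69681 + j41426
|N| = √(50² + 538²) ≈ 540.32, ∠N ≈ 84.69°
|D| = √(69681² + 41426²) ≈ 81065, ∠D ≈ 149.27°
|T| = 540.32 / 81065 ≈ 0.0066653
Gain = 20 log₁₀(0.0066653) ≈ -43.52 dB

-43.5 dB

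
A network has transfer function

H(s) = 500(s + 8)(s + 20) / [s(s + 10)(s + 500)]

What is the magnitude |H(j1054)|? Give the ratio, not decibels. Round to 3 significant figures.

At s = jω = j1054:
zero (s+8): 8 + j1054 → |·| = √(8²+1054²) = √1110980 ≈ 1054, ∠ = arctan(1054/8) ≈ 89.57°
zero (s+20): 20 + j1054 → |·| = √(20²+1054²) = √1111316 ≈ 1054.2, ∠ = arctan(1054/20) ≈ 88.91°
pole (s+10): 10 + j1054 → |·| = √(10²+1054²) = √1111016 ≈ 1054, ∠ = arctan(1054/10) ≈ 89.46°
pole (s+500): 500 + j1054 → |·| = √(500²+1054²) = √1360916 ≈ 1166.6, ∠ = arctan(1054/500) ≈ 64.62°
pole at origin: |s| = 1054, ∠ = 90.00° (in denominator)
|H| = 500 · 1.1111e+06 / 1.296e+09 ≈ 0.42867

0.429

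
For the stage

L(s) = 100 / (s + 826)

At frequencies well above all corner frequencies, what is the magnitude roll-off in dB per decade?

-20 dB/decade

Each pole contributes −20 dB/decade at high frequency; each zero contributes +20 dB/decade.
Net: 0 zero(s) − 1 pole(s) → -20 dB/decade.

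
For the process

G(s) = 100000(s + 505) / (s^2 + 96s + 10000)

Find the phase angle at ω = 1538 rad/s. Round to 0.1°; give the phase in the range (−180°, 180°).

-104.6°

At s = jω = j1538:
zero (s+505): 505 + j1538 → |·| = √(505²+1538²) = √2620469 ≈ 1618.8, ∠ = arctan(1538/505) ≈ 71.82°
quadratic: (j1538)² + 96·j1538 + 10000 = -2355444 + j147648 → |·| ≈ 2.3601e+06, ∠ ≈ 176.41°
∠G = 71.82° − 176.41° = -104.59°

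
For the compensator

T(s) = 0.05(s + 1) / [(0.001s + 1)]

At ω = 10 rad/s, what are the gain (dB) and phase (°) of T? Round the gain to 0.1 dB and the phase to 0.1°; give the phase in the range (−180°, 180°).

-6.0 dB, 83.7°

At ω = 10 rad/s:
zero (1 + j10·1) = 1 + j10 → |·| ≈ 10.05, ∠ ≈ 84.29°
pole (1 + j10·0.001) = 1 + j0.01 → |·| ≈ 1, ∠ ≈ 0.57°
|T| = 0.05 · 10.05 / (1) ≈ 0.5025
Gain = 20 log₁₀(0.5025) ≈ -5.98 dB
∠T = (84.29°) − (0.57°) = 83.72°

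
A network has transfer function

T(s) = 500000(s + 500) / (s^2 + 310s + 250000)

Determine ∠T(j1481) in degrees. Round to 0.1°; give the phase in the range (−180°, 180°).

At s = jω = j1481:
zero (s+500): 500 + j1481 → |·| = √(500²+1481²) = √2443361 ≈ 1563.1, ∠ = arctan(1481/500) ≈ 71.34°
quadratic: (j1481)² + 310·j1481 + 250000 = -1943361 + j459110 → |·| ≈ 1.9969e+06, ∠ ≈ 166.71°
∠T = 71.34° − 166.71° = -95.37°

-95.4°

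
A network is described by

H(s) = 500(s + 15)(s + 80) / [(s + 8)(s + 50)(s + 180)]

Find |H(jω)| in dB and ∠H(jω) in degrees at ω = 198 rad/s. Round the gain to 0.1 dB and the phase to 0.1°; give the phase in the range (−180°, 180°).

At s = jω = j198:
zero (s+15): 15 + j198 → |·| = √(15²+198²) = √39429 ≈ 198.57, ∠ = arctan(198/15) ≈ 85.67°
zero (s+80): 80 + j198 → |·| = √(80²+198²) = √45604 ≈ 213.55, ∠ = arctan(198/80) ≈ 68.00°
pole (s+8): 8 + j198 → |·| = √(8²+198²) = √39268 ≈ 198.16, ∠ = arctan(198/8) ≈ 87.69°
pole (s+50): 50 + j198 → |·| = √(50²+198²) = √41704 ≈ 204.22, ∠ = arctan(198/50) ≈ 75.83°
pole (s+180): 180 + j198 → |·| = √(180²+198²) = √71604 ≈ 267.59, ∠ = arctan(198/180) ≈ 47.73°
|H| = 500 · 42405 / 1.0829e+07 ≈ 1.9579
Gain = 20 log₁₀(1.9579) ≈ 5.84 dB
∠H = 153.67° − 211.25° = -57.58°

5.8 dB, -57.6°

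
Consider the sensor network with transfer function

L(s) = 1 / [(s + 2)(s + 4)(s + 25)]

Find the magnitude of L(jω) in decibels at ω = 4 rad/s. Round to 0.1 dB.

-56.1 dB

At s = jω = j4:
pole (s+2): 2 + j4 → |·| = √(2²+4²) = √20 ≈ 4.4721, ∠ = arctan(4/2) ≈ 63.43°
pole (s+4): 4 + j4 → |·| = √(4²+4²) = √32 ≈ 5.6569, ∠ = arctan(4/4) ≈ 45.00°
pole (s+25): 25 + j4 → |·| = √(25²+4²) = √641 ≈ 25.318, ∠ = arctan(4/25) ≈ 9.09°
|L| = 1 / 640.5 ≈ 0.0015613
Gain = 20 log₁₀(0.0015613) ≈ -56.13 dB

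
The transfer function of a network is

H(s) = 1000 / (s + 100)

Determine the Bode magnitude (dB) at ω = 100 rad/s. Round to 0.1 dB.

17.0 dB

Substitute s = j100:
Numerator: 1000 = 1000 + j0
Denominator: (j100) + 100 = 100 + j100
|N| = √(1000² + 0²) ≈ 1000, ∠N ≈ 0.00°
|D| = √(100² + 100²) ≈ 141.42, ∠D ≈ 45.00°
|H| = 1000 / 141.42 ≈ 7.0711
Gain = 20 log₁₀(7.0711) ≈ 16.99 dB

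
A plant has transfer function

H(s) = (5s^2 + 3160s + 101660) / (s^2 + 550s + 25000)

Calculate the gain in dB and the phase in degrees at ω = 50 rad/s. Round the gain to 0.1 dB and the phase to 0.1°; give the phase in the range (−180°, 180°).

14.2 dB, 9.9°

Substitute s = j50:
Numerator: 5(j50)^2 + 3160(j50) + 101660 = 89160 + j158000
Denominator: (j50)^2 + 550(j50) + 25000 = 22500 + j27500
|N| = √(89160² + 158000²) ≈ 1.8142e+05, ∠N ≈ 60.56°
|D| = √(22500² + 27500²) ≈ 35532, ∠D ≈ 50.71°
|H| = 1.8142e+05 / 35532 ≈ 5.1058
Gain = 20 log₁₀(5.1058) ≈ 14.16 dB
∠H = 60.56° − 50.71° = 9.85°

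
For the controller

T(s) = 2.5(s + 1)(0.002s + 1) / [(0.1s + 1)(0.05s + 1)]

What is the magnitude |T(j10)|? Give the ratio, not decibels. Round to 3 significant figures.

15.9

At ω = 10 rad/s:
zero (1 + j10·1) = 1 + j10 → |·| ≈ 10.05, ∠ ≈ 84.29°
zero (1 + j10·0.002) = 1 + j0.02 → |·| ≈ 1.0002, ∠ ≈ 1.15°
pole (1 + j10·0.1) = 1 + j1 → |·| ≈ 1.4142, ∠ ≈ 45.00°
pole (1 + j10·0.05) = 1 + j0.5 → |·| ≈ 1.118, ∠ ≈ 26.57°
|T| = 2.5 · 10.05 · 1.0002 / (1.4142 · 1.118) ≈ 15.894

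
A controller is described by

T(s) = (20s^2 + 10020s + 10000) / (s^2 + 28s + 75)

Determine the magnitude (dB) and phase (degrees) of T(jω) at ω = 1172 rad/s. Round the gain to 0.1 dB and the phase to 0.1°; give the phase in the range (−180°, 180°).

Substitute s = j1172:
Numerator: 20(j1172)^2 + 10020(j1172) + 10000 = -27461680 + j11743440
Denominator: (j1172)^2 + 28(j1172) + 75 = -1373509 + j32816
|N| = √(27461680² + 11743440²) ≈ 2.9867e+07, ∠N ≈ 156.85°
|D| = √(1373509² + 32816²) ≈ 1.3739e+06, ∠D ≈ 178.63°
|T| = 2.9867e+07 / 1.3739e+06 ≈ 21.739
Gain = 20 log₁₀(21.739) ≈ 26.74 dB
∠T = 156.85° − 178.63° = -21.78°

26.7 dB, -21.8°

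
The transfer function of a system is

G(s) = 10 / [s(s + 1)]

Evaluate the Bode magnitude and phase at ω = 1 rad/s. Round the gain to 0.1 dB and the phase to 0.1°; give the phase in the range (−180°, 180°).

At s = jω = j1:
pole (s+1): 1 + j1 → |·| = √(1²+1²) = √2 ≈ 1.4142, ∠ = arctan(1/1) ≈ 45.00°
pole at origin: |s| = 1, ∠ = 90.00° (in denominator)
|G| = 10 / 1.4142 ≈ 7.0711
Gain = 20 log₁₀(7.0711) ≈ 16.99 dB
∠G = 0.00° − 135.00° = -135.00°

17.0 dB, -135.0°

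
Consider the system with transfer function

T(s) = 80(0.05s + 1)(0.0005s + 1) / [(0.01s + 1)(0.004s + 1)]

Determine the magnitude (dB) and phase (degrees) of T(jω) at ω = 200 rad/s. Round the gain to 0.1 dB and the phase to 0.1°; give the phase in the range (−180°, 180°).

At ω = 200 rad/s:
zero (1 + j200·0.05) = 1 + j10 → |·| ≈ 10.05, ∠ ≈ 84.29°
zero (1 + j200·0.0005) = 1 + j0.1 → |·| ≈ 1.005, ∠ ≈ 5.71°
pole (1 + j200·0.01) = 1 + j2 → |·| ≈ 2.2361, ∠ ≈ 63.43°
pole (1 + j200·0.004) = 1 + j0.8 → |·| ≈ 1.2806, ∠ ≈ 38.66°
|T| = 80 · 10.05 · 1.005 / (2.2361 · 1.2806) ≈ 282.17
Gain = 20 log₁₀(282.17) ≈ 49.01 dB
∠T = (84.29° + 5.71°) − (63.43° + 38.66°) = -12.09°

49.0 dB, -12.1°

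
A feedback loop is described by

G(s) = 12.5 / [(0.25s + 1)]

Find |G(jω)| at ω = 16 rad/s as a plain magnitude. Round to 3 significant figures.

At ω = 16 rad/s:
pole (1 + j16·0.25) = 1 + j4 → |·| ≈ 4.1231, ∠ ≈ 75.96°
|G| = 12.5 · 1 / (4.1231) ≈ 3.0317

3.03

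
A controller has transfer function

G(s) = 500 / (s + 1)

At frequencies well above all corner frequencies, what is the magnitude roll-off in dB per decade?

Each pole contributes −20 dB/decade at high frequency; each zero contributes +20 dB/decade.
Net: 0 zero(s) − 1 pole(s) → -20 dB/decade.

-20 dB/decade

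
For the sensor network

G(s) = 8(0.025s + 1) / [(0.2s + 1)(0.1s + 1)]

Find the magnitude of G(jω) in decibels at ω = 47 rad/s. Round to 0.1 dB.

-11.3 dB

At ω = 47 rad/s:
zero (1 + j47·0.025) = 1 + j1.175 → |·| ≈ 1.5429, ∠ ≈ 49.60°
pole (1 + j47·0.2) = 1 + j9.4 → |·| ≈ 9.453, ∠ ≈ 83.93°
pole (1 + j47·0.1) = 1 + j4.7 → |·| ≈ 4.8052, ∠ ≈ 77.99°
|G| = 8 · 1.5429 / (9.453 · 4.8052) ≈ 0.27174
Gain = 20 log₁₀(0.27174) ≈ -11.32 dB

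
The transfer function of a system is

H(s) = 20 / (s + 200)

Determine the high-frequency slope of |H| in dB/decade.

-20 dB/decade

Each pole contributes −20 dB/decade at high frequency; each zero contributes +20 dB/decade.
Net: 0 zero(s) − 1 pole(s) → -20 dB/decade.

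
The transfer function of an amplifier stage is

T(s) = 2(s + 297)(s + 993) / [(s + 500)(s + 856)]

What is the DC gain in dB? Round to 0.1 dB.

2.8 dB

T(0) = 2·297·993 / (500·856) ≈ 1.3781
20 log₁₀(1.3781) ≈ 2.79 dB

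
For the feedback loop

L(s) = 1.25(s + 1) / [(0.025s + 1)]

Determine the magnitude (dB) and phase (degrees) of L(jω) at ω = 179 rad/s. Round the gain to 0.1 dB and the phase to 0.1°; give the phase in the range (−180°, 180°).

33.8 dB, 12.3°

At ω = 179 rad/s:
zero (1 + j179·1) = 1 + j179 → |·| ≈ 179, ∠ ≈ 89.68°
pole (1 + j179·0.025) = 1 + j4.475 → |·| ≈ 4.5854, ∠ ≈ 77.40°
|L| = 1.25 · 179 / (4.5854) ≈ 48.796
Gain = 20 log₁₀(48.796) ≈ 33.77 dB
∠L = (89.68°) − (77.40°) = 12.28°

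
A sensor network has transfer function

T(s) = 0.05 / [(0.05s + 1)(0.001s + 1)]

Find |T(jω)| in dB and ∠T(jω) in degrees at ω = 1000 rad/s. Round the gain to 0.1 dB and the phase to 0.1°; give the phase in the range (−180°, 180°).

At ω = 1000 rad/s:
pole (1 + j1000·0.05) = 1 + j50 → |·| ≈ 50.01, ∠ ≈ 88.85°
pole (1 + j1000·0.001) = 1 + j1 → |·| ≈ 1.4142, ∠ ≈ 45.00°
|T| = 0.05 · 1 / (50.01 · 1.4142) ≈ 0.00070697
Gain = 20 log₁₀(0.00070697) ≈ -63.01 dB
∠T = (0°) − (88.85° + 45.00°) = -133.85°

-63.0 dB, -133.9°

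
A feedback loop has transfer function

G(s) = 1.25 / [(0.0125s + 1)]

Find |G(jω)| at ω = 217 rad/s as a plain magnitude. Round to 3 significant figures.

At ω = 217 rad/s:
pole (1 + j217·0.0125) = 1 + j2.7125 → |·| ≈ 2.891, ∠ ≈ 69.76°
|G| = 1.25 · 1 / (2.891) ≈ 0.43238

0.432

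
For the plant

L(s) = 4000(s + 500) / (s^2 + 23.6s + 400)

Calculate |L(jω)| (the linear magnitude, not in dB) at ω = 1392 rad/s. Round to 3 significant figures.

3.05

At s = jω = j1392:
zero (s+500): 500 + j1392 → |·| = √(500²+1392²) = √2187664 ≈ 1479.1, ∠ = arctan(1392/500) ≈ 70.24°
quadratic: (j1392)² + 23.6·j1392 + 400 = -1937264 + j32851.2 → |·| ≈ 1.9375e+06, ∠ ≈ 179.03°
|L| = 4000 · 1479.1 / 1.9375e+06 ≈ 3.0536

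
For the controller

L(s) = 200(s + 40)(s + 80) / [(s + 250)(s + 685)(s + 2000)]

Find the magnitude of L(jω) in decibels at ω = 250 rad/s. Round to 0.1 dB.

At s = jω = j250:
zero (s+40): 40 + j250 → |·| = √(40²+250²) = √64100 ≈ 253.18, ∠ = arctan(250/40) ≈ 80.91°
zero (s+80): 80 + j250 → |·| = √(80²+250²) = √68900 ≈ 262.49, ∠ = arctan(250/80) ≈ 72.26°
pole (s+250): 250 + j250 → |·| = √(250²+250²) = √125000 ≈ 353.55, ∠ = arctan(250/250) ≈ 45.00°
pole (s+685): 685 + j250 → |·| = √(685²+250²) = √531725 ≈ 729.19, ∠ = arctan(250/685) ≈ 20.05°
pole (s+2000): 2000 + j250 → |·| = √(2000²+250²) = √4062500 ≈ 2015.6, ∠ = arctan(250/2000) ≈ 7.13°
|L| = 200 · 66457 / 5.1963e+08 ≈ 0.025579
Gain = 20 log₁₀(0.025579) ≈ -31.84 dB

-31.8 dB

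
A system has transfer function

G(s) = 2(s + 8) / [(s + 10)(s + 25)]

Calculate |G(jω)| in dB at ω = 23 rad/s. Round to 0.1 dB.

-24.9 dB

At s = jω = j23:
zero (s+8): 8 + j23 → |·| = √(8²+23²) = √593 ≈ 24.352, ∠ = arctan(23/8) ≈ 70.82°
pole (s+10): 10 + j23 → |·| = √(10²+23²) = √629 ≈ 25.08, ∠ = arctan(23/10) ≈ 66.50°
pole (s+25): 25 + j23 → |·| = √(25²+23²) = √1154 ≈ 33.971, ∠ = arctan(23/25) ≈ 42.61°
|G| = 2 · 24.352 / 851.99 ≈ 0.057165
Gain = 20 log₁₀(0.057165) ≈ -24.86 dB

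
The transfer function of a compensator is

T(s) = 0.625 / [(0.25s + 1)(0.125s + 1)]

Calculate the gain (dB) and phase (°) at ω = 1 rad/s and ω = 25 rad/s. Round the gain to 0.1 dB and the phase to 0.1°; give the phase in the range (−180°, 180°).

At ω = 1 rad/s:
pole (1 + j1·0.25) = 1 + j0.25 → |·| ≈ 1.0308, ∠ ≈ 14.04°
pole (1 + j1·0.125) = 1 + j0.125 → |·| ≈ 1.0078, ∠ ≈ 7.13°
|T| = 0.625 · 1 / (1.0308 · 1.0078) ≈ 0.60163
Gain = 20 log₁₀(0.60163) ≈ -4.41 dB
∠T = (0°) − (14.04° + 7.13°) = -21.17°

At ω = 25 rad/s:
pole (1 + j25·0.25) = 1 + j6.25 → |·| ≈ 6.3295, ∠ ≈ 80.91°
pole (1 + j25·0.125) = 1 + j3.125 → |·| ≈ 3.2811, ∠ ≈ 72.26°
|T| = 0.625 · 1 / (6.3295 · 3.2811) ≈ 0.030095
Gain = 20 log₁₀(0.030095) ≈ -30.43 dB
∠T = (0°) − (80.91° + 72.26°) = -153.17°

ω = 1: -4.4 dB, -21.2°; ω = 25: -30.4 dB, -153.2°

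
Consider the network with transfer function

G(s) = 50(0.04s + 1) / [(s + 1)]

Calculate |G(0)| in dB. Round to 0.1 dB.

34.0 dB

G(0) = 50 · 1 / 1 = 50
20 log₁₀(50) ≈ 33.98 dB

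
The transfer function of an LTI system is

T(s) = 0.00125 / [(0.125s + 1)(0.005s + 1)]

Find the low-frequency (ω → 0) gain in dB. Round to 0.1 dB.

T(0) = 0.00125 · 1 / 1 = 0.00125
20 log₁₀(0.00125) ≈ -58.06 dB

-58.1 dB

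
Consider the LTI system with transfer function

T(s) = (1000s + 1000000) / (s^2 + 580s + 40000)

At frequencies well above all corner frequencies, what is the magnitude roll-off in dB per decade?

-20 dB/decade

Each pole contributes −20 dB/decade at high frequency; each zero contributes +20 dB/decade.
Net: 1 zero(s) − 2 pole(s) → -20 dB/decade.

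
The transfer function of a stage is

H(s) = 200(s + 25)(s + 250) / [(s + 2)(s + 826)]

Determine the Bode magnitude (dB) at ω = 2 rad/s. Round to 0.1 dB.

54.6 dB

At s = jω = j2:
zero (s+25): 25 + j2 → |·| = √(25²+2²) = √629 ≈ 25.08, ∠ = arctan(2/25) ≈ 4.57°
zero (s+250): 250 + j2 → |·| = √(250²+2²) = √62504 ≈ 250.01, ∠ = arctan(2/250) ≈ 0.46°
pole (s+2): 2 + j2 → |·| = √(2²+2²) = √8 ≈ 2.8284, ∠ = arctan(2/2) ≈ 45.00°
pole (s+826): 826 + j2 → |·| = √(826²+2²) = √682280 ≈ 826, ∠ = arctan(2/826) ≈ 0.14°
|H| = 200 · 6270.3 / 2336.3 ≈ 536.77
Gain = 20 log₁₀(536.77) ≈ 54.60 dB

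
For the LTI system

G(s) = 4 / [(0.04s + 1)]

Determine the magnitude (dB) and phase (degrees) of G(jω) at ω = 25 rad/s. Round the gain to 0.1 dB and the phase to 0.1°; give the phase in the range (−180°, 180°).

At ω = 25 rad/s:
pole (1 + j25·0.04) = 1 + j1 → |·| ≈ 1.4142, ∠ ≈ 45.00°
|G| = 4 · 1 / (1.4142) ≈ 2.8285
Gain = 20 log₁₀(2.8285) ≈ 9.03 dB
∠G = (0°) − (45.00°) = -45.00°

9.0 dB, -45.0°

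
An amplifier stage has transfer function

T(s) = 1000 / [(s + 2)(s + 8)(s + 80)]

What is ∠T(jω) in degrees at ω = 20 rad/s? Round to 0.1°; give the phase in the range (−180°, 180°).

-166.5°

At s = jω = j20:
pole (s+2): 2 + j20 → |·| = √(2²+20²) = √404 ≈ 20.1, ∠ = arctan(20/2) ≈ 84.29°
pole (s+8): 8 + j20 → |·| = √(8²+20²) = √464 ≈ 21.541, ∠ = arctan(20/8) ≈ 68.20°
pole (s+80): 80 + j20 → |·| = √(80²+20²) = √6800 ≈ 82.462, ∠ = arctan(20/80) ≈ 14.04°
∠T = 0.00° − 166.53° = -166.53°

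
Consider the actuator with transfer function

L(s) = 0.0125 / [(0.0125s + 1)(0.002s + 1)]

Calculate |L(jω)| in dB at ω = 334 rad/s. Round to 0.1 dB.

-52.3 dB

At ω = 334 rad/s:
pole (1 + j334·0.0125) = 1 + j4.175 → |·| ≈ 4.2931, ∠ ≈ 76.53°
pole (1 + j334·0.002) = 1 + j0.668 → |·| ≈ 1.2026, ∠ ≈ 33.74°
|L| = 0.0125 · 1 / (4.2931 · 1.2026) ≈ 0.0024211
Gain = 20 log₁₀(0.0024211) ≈ -52.32 dB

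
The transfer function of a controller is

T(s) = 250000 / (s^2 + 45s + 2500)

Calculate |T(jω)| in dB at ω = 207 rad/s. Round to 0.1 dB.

At s = jω = j207:
quadratic: (j207)² + 45·j207 + 2500 = -40349 + j9315 → |·| ≈ 41410, ∠ ≈ 167.00°
|T| = 250000 / 41410 ≈ 6.0372
Gain = 20 log₁₀(6.0372) ≈ 15.62 dB

15.6 dB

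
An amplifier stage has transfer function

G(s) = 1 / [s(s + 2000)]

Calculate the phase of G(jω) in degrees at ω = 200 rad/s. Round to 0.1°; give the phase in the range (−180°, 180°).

At s = jω = j200:
pole (s+2000): 2000 + j200 → |·| = √(2000²+200²) = √4040000 ≈ 2010, ∠ = arctan(200/2000) ≈ 5.71°
pole at origin: |s| = 200, ∠ = 90.00° (in denominator)
∠G = 0.00° − 95.71° = -95.71°

-95.7°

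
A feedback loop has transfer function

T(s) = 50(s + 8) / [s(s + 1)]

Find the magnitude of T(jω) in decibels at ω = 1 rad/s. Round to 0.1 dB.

49.1 dB

At s = jω = j1:
zero (s+8): 8 + j1 → |·| = √(8²+1²) = √65 ≈ 8.0623, ∠ = arctan(1/8) ≈ 7.13°
pole (s+1): 1 + j1 → |·| = √(1²+1²) = √2 ≈ 1.4142, ∠ = arctan(1/1) ≈ 45.00°
pole at origin: |s| = 1, ∠ = 90.00° (in denominator)
|T| = 50 · 8.0623 / 1.4142 ≈ 285.05
Gain = 20 log₁₀(285.05) ≈ 49.10 dB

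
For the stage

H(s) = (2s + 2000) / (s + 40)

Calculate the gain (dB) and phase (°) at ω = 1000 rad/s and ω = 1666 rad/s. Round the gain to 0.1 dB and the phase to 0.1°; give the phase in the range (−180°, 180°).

ω = 1000: 9.0 dB, -42.7°; ω = 1666: 7.4 dB, -29.6°

Substitute s = j1000:
Numerator: 2(j1000) + 2000 = 2000 + j2000
Denominator: (j1000) + 40 = 40 + j1000
|N| = √(2000² + 2000²) ≈ 2828.4, ∠N ≈ 45.00°
|D| = √(40² + 1000²) ≈ 1000.8, ∠D ≈ 87.71°
|H| = 2828.4 / 1000.8 ≈ 2.8261
Gain = 20 log₁₀(2.8261) ≈ 9.02 dB
∠H = 45.00° − 87.71° = -42.71°

Substitute s = j1666:
Numerator: 2(j1666) + 2000 = 2000 + j3332
Denominator: (j1666) + 40 = 40 + j1666
|N| = √(2000² + 3332²) ≈ 3886.2, ∠N ≈ 59.03°
|D| = √(40² + 1666²) ≈ 1666.5, ∠D ≈ 88.62°
|H| = 3886.2 / 1666.5 ≈ 2.332
Gain = 20 log₁₀(2.332) ≈ 7.35 dB
∠H = 59.03° − 88.62° = -29.59°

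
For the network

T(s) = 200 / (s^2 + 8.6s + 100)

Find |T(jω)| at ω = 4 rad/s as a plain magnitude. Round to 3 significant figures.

At s = jω = j4:
quadratic: (j4)² + 8.6·j4 + 100 = 84 + j34.4 → |·| ≈ 90.771, ∠ ≈ 22.27°
|T| = 200 / 90.771 ≈ 2.2033

2.20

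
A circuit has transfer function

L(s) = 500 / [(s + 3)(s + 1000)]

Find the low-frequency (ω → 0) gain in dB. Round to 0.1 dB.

-15.6 dB

L(0) = 500 / (3·1000) ≈ 0.16667
20 log₁₀(0.16667) ≈ -15.56 dB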